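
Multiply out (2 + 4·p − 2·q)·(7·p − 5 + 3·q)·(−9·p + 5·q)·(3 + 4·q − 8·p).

(2 + 4·p − 2·q)·(7·p − 5 + 3·q)·(−9·p + 5·q)·(3 + 4·q − 8·p)
= (14·p − 10 + 6·q + 28·p² − 20·p + 12·p·q − 14·p·q + 10·q − 6·q²)·(−9·p + 5·q)·(3 + 4·q − 8·p)    [distributive law]
= (−6·p − 10 + 16·q + 28·p² − 2·p·q − 6·q²)·(−9·p + 5·q)·(3 + 4·q − 8·p)    [combine like terms]
= (54·p² − 30·p·q + 90·p − 50·q − 144·p·q + 80·q² − 252·p³ + 140·p²·q + 18·p²·q − 10·p·q² + 54·p·q² − 30·q³)·(3 + 4·q − 8·p)    [distributive law]
= (54·p² − 174·p·q + 90·p − 50·q + 80·q² − 252·p³ + 158·p²·q + 44·p·q² − 30·q³)·(3 + 4·q − 8·p)    [combine like terms]
= 162·p² + 216·p²·q − 432·p³ − 522·p·q − 696·p·q² + 1392·p²·q + 270·p + 360·p·q − 720·p² − 150·q − 200·q² + 400·p·q + 240·q² + 320·q³ − 640·p·q² − 756·p³ − 1008·p³·q + 2016·p⁴ + 474·p²·q + 632·p²·q² − 1264·p³·q + 132·p·q² + 176·p·q³ − 352·p²·q² − 90·q³ − 120·q⁴ + 240·p·q³    [distributive law]
= −558·p² + 2082·p²·q − 1188·p³ + 238·p·q − 1204·p·q² + 270·p − 150·q + 40·q² + 230·q³ − 2272·p³·q + 2016·p⁴ + 280·p²·q² + 416·p·q³ − 120·q⁴    [combine like terms]

−558·p² + 2082·p²·q − 1188·p³ + 238·p·q − 1204·p·q² + 270·p − 150·q + 40·q² + 230·q³ − 2272·p³·q + 2016·p⁴ + 280·p²·q² + 416·p·q³ − 120·q⁴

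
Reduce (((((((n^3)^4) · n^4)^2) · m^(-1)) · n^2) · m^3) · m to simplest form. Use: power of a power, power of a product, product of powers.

m^3n^34

(((((((n^3)^4) · n^4)^2) · m^(-1)) · n^2) · m^3) · m
= (((((((n^3)^4)^2) · ((n^4)^2)) · m^(-1)) · n^2) · m^3) · m    [power of a product]
= ((((((n^3)^8) · ((n^4)^2)) · m^(-1)) · n^2) · m^3) · m    [power of a power]
= ((((n^24 · ((n^4)^2)) · m^(-1)) · n^2) · m^3) · m    [power of a power]
= ((((n^24 · n^8) · m^(-1)) · n^2) · m^3) · m    [power of a power]
= (((n^32 · m^(-1)) · n^2) · m^3) · m    [product of powers]
= m^3n^34    [product of powers]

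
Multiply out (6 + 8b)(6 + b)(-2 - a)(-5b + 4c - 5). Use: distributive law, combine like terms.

(6 + 8b)(6 + b)(-2 - a)(-5b + 4c - 5)
= (36 + 6b + 48b + 8b²)(-2 - a)(-5b + 4c - 5)    [distributive law]
= (36 + 54b + 8b²)(-2 - a)(-5b + 4c - 5)    [combine like terms]
= (-72 - 36a - 108b - 54ab - 16b² - 8ab²)(-5b + 4c - 5)    [distributive law]
= 360b - 288c + 360 + 180ab - 144ac + 180a + 540b² - 432bc + 540b + 270ab² - 216abc + 270ab + 80b³ - 64b²c + 80b² + 40ab³ - 32ab²c + 40ab²    [distributive law]
= 900b - 288c + 360 + 450ab - 144ac + 180a + 620b² - 432bc + 310ab² - 216abc + 80b³ - 64b²c + 40ab³ - 32ab²c    [combine like terms]

900b - 288c + 360 + 450ab - 144ac + 180a + 620b² - 432bc + 310ab² - 216abc + 80b³ - 64b²c + 40ab³ - 32ab²c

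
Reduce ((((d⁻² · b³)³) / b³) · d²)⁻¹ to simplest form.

b⁻⁶d⁴

((((d⁻² · b³)³) / b³) · d²)⁻¹
= ((((d⁻² · b³)³) / b³)⁻¹) · ((d²)⁻¹)    [power of a product]
= ((((d⁻² · b³)³)⁻¹) / ((b³)⁻¹)) · ((d²)⁻¹)    [power of a quotient]
= (((d⁻² · b³)⁻³) / ((b³)⁻¹)) · ((d²)⁻¹)    [power of a power]
= ((((d⁻²)⁻³) · ((b³)⁻³)) / ((b³)⁻¹)) · ((d²)⁻¹)    [power of a product]
= ((d⁶ · ((b³)⁻³)) / ((b³)⁻¹)) · ((d²)⁻¹)    [power of a power]
= ((d⁶ · b⁻⁹) / ((b³)⁻¹)) · ((d²)⁻¹)    [power of a power]
= ((d⁶ · b⁻⁹) / b⁻³) · ((d²)⁻¹)    [power of a power]
= ((d⁶ · b⁻⁹) / b⁻³) · d⁻²    [power of a power]
= b⁻⁶d⁴    [quotient of powers; product of powers]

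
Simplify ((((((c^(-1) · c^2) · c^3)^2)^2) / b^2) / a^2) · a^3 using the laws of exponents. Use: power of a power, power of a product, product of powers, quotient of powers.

ab^(-2)c^16

((((((c^(-1) · c^2) · c^3)^2)^2) / b^2) / a^2) · a^3
= (((((c^(-1) · c^2) · c^3)^4) / b^2) / a^2) · a^3    [power of a power]
= (((((c^(-1) · c^2)^4) · ((c^3)^4)) / b^2) / a^2) · a^3    [power of a product]
= ((((((c^(-1))^4) · ((c^2)^4)) · ((c^3)^4)) / b^2) / a^2) · a^3    [power of a product]
= ((((c^(-4) · ((c^2)^4)) · ((c^3)^4)) / b^2) / a^2) · a^3    [power of a power]
= ((((c^(-4) · c^8) · ((c^3)^4)) / b^2) / a^2) · a^3    [power of a power]
= (((c^4 · ((c^3)^4)) / b^2) / a^2) · a^3    [product of powers]
= (((c^4 · c^12) / b^2) / a^2) · a^3    [power of a power]
= ((c^16 / b^2) / a^2) · a^3    [product of powers]
= ab^(-2)c^16    [quotient of powers]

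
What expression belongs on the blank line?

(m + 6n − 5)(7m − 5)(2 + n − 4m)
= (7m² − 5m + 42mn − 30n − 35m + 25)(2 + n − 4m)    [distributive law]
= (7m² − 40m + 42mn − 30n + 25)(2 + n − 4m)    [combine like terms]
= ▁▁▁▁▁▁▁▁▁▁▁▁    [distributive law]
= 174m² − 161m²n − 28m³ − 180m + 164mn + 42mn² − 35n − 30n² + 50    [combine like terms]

After distributive law, the bracketed line is:

14m² + 7m²n − 28m³ − 80m − 40mn + 160m² + 84mn + 42mn² − 168m²n − 60n − 30n² + 120mn + 50 + 25n − 100m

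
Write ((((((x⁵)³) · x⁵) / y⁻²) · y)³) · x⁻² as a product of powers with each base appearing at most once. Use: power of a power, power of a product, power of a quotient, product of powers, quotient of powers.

x⁵⁸y⁹

((((((x⁵)³) · x⁵) / y⁻²) · y)³) · x⁻²
= ((((((x⁵)³) · x⁵) / y⁻²)³) · (y³)) · x⁻²    [power of a product]
= ((((((x⁵)³) · x⁵)³) / ((y⁻²)³)) · (y³)) · x⁻²    [power of a quotient]
= ((((((x⁵)³)³) · ((x⁵)³)) / ((y⁻²)³)) · (y³)) · x⁻²    [power of a product]
= (((((x⁵)⁹) · ((x⁵)³)) / ((y⁻²)³)) · (y³)) · x⁻²    [power of a power]
= (((x⁴⁵ · ((x⁵)³)) / ((y⁻²)³)) · (y³)) · x⁻²    [power of a power]
= (((x⁴⁵ · x¹⁵) / ((y⁻²)³)) · (y³)) · x⁻²    [power of a power]
= ((x⁶⁰ / ((y⁻²)³)) · (y³)) · x⁻²    [product of powers]
= ((x⁶⁰ / y⁻⁶) · (y³)) · x⁻²    [power of a power]
= x⁵⁸y⁹    [quotient of powers; product of powers]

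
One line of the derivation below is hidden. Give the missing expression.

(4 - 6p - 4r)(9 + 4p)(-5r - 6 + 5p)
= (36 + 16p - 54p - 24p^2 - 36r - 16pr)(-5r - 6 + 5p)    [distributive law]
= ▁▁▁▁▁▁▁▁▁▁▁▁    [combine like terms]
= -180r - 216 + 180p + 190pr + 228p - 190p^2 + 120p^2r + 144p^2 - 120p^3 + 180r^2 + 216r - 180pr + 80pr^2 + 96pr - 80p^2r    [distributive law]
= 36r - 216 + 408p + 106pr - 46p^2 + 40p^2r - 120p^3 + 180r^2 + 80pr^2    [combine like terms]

After combine like terms, the bracketed line is:

(36 - 38p - 24p^2 - 36r - 16pr)(-5r - 6 + 5p)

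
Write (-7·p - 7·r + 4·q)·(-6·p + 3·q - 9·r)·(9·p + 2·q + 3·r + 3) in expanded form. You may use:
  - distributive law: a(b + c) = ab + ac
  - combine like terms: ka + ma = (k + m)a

(-7·p - 7·r + 4·q)·(-6·p + 3·q - 9·r)·(9·p + 2·q + 3·r + 3)
= (42·p^2 - 21·p·q + 63·p·r + 42·p·r - 21·q·r + 63·r^2 - 24·p·q + 12·q^2 - 36·q·r)·(9·p + 2·q + 3·r + 3)    [distributive law]
= (42·p^2 - 45·p·q + 105·p·r - 57·q·r + 63·r^2 + 12·q^2)·(9·p + 2·q + 3·r + 3)    [combine like terms]
= 378·p^3 + 84·p^2·q + 126·p^2·r + 126·p^2 - 405·p^2·q - 90·p·q^2 - 135·p·q·r - 135·p·q + 945·p^2·r + 210·p·q·r + 315·p·r^2 + 315·p·r - 513·p·q·r - 114·q^2·r - 171·q·r^2 - 171·q·r + 567·p·r^2 + 126·q·r^2 + 189·r^3 + 189·r^2 + 108·p·q^2 + 24·q^3 + 36·q^2·r + 36·q^2    [distributive law]
= 378·p^3 - 321·p^2·q + 1071·p^2·r + 126·p^2 + 18·p·q^2 - 438·p·q·r - 135·p·q + 882·p·r^2 + 315·p·r - 78·q^2·r - 45·q·r^2 - 171·q·r + 189·r^3 + 189·r^2 + 24·q^3 + 36·q^2    [combine like terms]

378·p^3 - 321·p^2·q + 1071·p^2·r + 126·p^2 + 18·p·q^2 - 438·p·q·r - 135·p·q + 882·p·r^2 + 315·p·r - 78·q^2·r - 45·q·r^2 - 171·q·r + 189·r^3 + 189·r^2 + 24·q^3 + 36·q^2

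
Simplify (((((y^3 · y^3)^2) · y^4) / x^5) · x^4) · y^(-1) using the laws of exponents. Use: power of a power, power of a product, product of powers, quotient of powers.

(((((y^3 · y^3)^2) · y^4) / x^5) · x^4) · y^(-1)
= ((((((y^3)^2) · ((y^3)^2)) · y^4) / x^5) · x^4) · y^(-1)    [power of a product]
= ((((y^6 · ((y^3)^2)) · y^4) / x^5) · x^4) · y^(-1)    [power of a power]
= ((((y^6 · y^6) · y^4) / x^5) · x^4) · y^(-1)    [power of a power]
= (((y^12 · y^4) / x^5) · x^4) · y^(-1)    [product of powers]
= ((y^16 / x^5) · x^4) · y^(-1)    [product of powers]
= x^(-1)y^15    [quotient of powers; product of powers]

x^(-1)y^15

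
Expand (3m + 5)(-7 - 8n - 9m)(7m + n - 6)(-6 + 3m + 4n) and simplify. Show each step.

(3m + 5)(-7 - 8n - 9m)(7m + n - 6)(-6 + 3m + 4n)
= (-21m - 24mn - 27m² - 35 - 40n - 45m)(7m + n - 6)(-6 + 3m + 4n)    [distributive law]
= (-66m - 24mn - 27m² - 35 - 40n)(7m + n - 6)(-6 + 3m + 4n)    [combine like terms]
= (-462m² - 66mn + 396m - 168m²n - 24mn² + 144mn - 189m³ - 27m²n + 162m² - 245m - 35n + 210 - 280mn - 40n² + 240n)(-6 + 3m + 4n)    [distributive law]
= (-300m² - 202mn + 151m - 195m²n - 24mn² - 189m³ + 205n + 210 - 40n²)(-6 + 3m + 4n)    [combine like terms]
= 1800m² - 900m³ - 1200m²n + 1212mn - 606m²n - 808mn² - 906m + 453m² + 604mn + 1170m²n - 585m³n - 780m²n² + 144mn² - 72m²n² - 96mn³ + 1134m³ - 567m⁴ - 756m³n - 1230n + 615mn + 820n² - 1260 + 630m + 840n + 240n² - 120mn² - 160n³    [distributive law]
= 2253m² + 234m³ - 636m²n + 2431mn - 784mn² - 276m - 1341m³n - 852m²n² - 96mn³ - 567m⁴ - 390n + 1060n² - 1260 - 160n³    [combine like terms]

2253m² + 234m³ - 636m²n + 2431mn - 784mn² - 276m - 1341m³n - 852m²n² - 96mn³ - 567m⁴ - 390n + 1060n² - 1260 - 160n³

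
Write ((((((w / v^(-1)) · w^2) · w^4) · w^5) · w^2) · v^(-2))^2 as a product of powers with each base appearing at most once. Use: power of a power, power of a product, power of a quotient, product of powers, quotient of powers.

((((((w / v^(-1)) · w^2) · w^4) · w^5) · w^2) · v^(-2))^2
= ((((((w / v^(-1)) · w^2) · w^4) · w^5) · w^2)^2) · ((v^(-2))^2)    [power of a product]
= ((((((w / v^(-1)) · w^2) · w^4) · w^5)^2) · ((w^2)^2)) · ((v^(-2))^2)    [power of a product]
= ((((((w / v^(-1)) · w^2) · w^4)^2) · ((w^5)^2)) · ((w^2)^2)) · ((v^(-2))^2)    [power of a product]
= ((((((w / v^(-1)) · w^2)^2) · ((w^4)^2)) · ((w^5)^2)) · ((w^2)^2)) · ((v^(-2))^2)    [power of a product]
= ((((((w / v^(-1))^2) · ((w^2)^2)) · ((w^4)^2)) · ((w^5)^2)) · ((w^2)^2)) · ((v^(-2))^2)    [power of a product]
= ((((((w^2) / ((v^(-1))^2)) · ((w^2)^2)) · ((w^4)^2)) · ((w^5)^2)) · ((w^2)^2)) · ((v^(-2))^2)    [power of a quotient]
= (((((w^2 / v^(-2)) · ((w^2)^2)) · ((w^4)^2)) · ((w^5)^2)) · ((w^2)^2)) · ((v^(-2))^2)    [power of a power]
= (((((w^2 / v^(-2)) · w^4) · ((w^4)^2)) · ((w^5)^2)) · ((w^2)^2)) · ((v^(-2))^2)    [power of a power]
= (((((w^2 / v^(-2)) · w^4) · w^8) · ((w^5)^2)) · ((w^2)^2)) · ((v^(-2))^2)    [power of a power]
= (((((w^2 / v^(-2)) · w^4) · w^8) · w^10) · ((w^2)^2)) · ((v^(-2))^2)    [power of a power]
= (((((w^2 / v^(-2)) · w^4) · w^8) · w^10) · w^4) · ((v^(-2))^2)    [power of a power]
= (((((w^2 / v^(-2)) · w^4) · w^8) · w^10) · w^4) · v^(-4)    [power of a power]
= v^(-2)w^28    [quotient of powers; product of powers]

v^(-2)w^28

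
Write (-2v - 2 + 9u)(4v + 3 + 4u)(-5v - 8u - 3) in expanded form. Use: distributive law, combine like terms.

40v³ - 76uv² + 94v² - 67uv + 72v - 404u²v - 9u + 18 - 260u² - 288u³

(-2v - 2 + 9u)(4v + 3 + 4u)(-5v - 8u - 3)
= (-8v² - 6v - 8uv - 8v - 6 - 8u + 36uv + 27u + 36u²)(-5v - 8u - 3)    [distributive law]
= (-8v² - 14v + 28uv - 6 + 19u + 36u²)(-5v - 8u - 3)    [combine like terms]
= 40v³ + 64uv² + 24v² + 70v² + 112uv + 42v - 140uv² - 224u²v - 84uv + 30v + 48u + 18 - 95uv - 152u² - 57u - 180u²v - 288u³ - 108u²    [distributive law]
= 40v³ - 76uv² + 94v² - 67uv + 72v - 404u²v - 9u + 18 - 260u² - 288u³    [combine like terms]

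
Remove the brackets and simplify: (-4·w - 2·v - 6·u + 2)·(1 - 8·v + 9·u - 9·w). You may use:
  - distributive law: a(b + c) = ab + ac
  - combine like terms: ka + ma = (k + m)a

-22·w + 50·v·w + 18·u·w + 36·w² - 18·v + 16·v² + 30·u·v + 12·u - 54·u² + 2

(-4·w - 2·v - 6·u + 2)·(1 - 8·v + 9·u - 9·w)
= -4·w + 32·v·w - 36·u·w + 36·w² - 2·v + 16·v² - 18·u·v + 18·v·w - 6·u + 48·u·v - 54·u² + 54·u·w + 2 - 16·v + 18·u - 18·w    [distributive law]
= -22·w + 50·v·w + 18·u·w + 36·w² - 18·v + 16·v² + 30·u·v + 12·u - 54·u² + 2    [combine like terms]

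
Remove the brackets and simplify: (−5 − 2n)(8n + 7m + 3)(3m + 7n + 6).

−467mn − 418n² − 381n − 105m² − 255m − 90 − 146mn² − 112n³ − 42m²n

(−5 − 2n)(8n + 7m + 3)(3m + 7n + 6)
= (−40n − 35m − 15 − 16n² − 14mn − 6n)(3m + 7n + 6)    [distributive law]
= (−46n − 35m − 15 − 16n² − 14mn)(3m + 7n + 6)    [combine like terms]
= −138mn − 322n² − 276n − 105m² − 245mn − 210m − 45m − 105n − 90 − 48mn² − 112n³ − 96n² − 42m²n − 98mn² − 84mn    [distributive law]
= −467mn − 418n² − 381n − 105m² − 255m − 90 − 146mn² − 112n³ − 42m²n    [combine like terms]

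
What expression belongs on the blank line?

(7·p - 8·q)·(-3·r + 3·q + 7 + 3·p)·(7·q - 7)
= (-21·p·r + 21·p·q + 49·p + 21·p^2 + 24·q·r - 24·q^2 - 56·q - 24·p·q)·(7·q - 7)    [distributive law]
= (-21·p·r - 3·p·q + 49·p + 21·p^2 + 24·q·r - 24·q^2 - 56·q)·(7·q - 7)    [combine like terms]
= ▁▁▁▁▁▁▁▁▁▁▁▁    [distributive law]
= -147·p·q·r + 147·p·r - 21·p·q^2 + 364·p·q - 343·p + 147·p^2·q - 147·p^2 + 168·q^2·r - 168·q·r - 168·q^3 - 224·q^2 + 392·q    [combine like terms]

Applying distributive law to the line above:

-147·p·q·r + 147·p·r - 21·p·q^2 + 21·p·q + 343·p·q - 343·p + 147·p^2·q - 147·p^2 + 168·q^2·r - 168·q·r - 168·q^3 + 168·q^2 - 392·q^2 + 392·q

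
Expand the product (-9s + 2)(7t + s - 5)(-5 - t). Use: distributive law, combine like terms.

(-9s + 2)(7t + s - 5)(-5 - t)
= (-63st - 9s^2 + 45s + 14t + 2s - 10)(-5 - t)    [distributive law]
= (-63st - 9s^2 + 47s + 14t - 10)(-5 - t)    [combine like terms]
= 315st + 63st^2 + 45s^2 + 9s^2t - 235s - 47st - 70t - 14t^2 + 50 + 10t    [distributive law]
= 268st + 63st^2 + 45s^2 + 9s^2t - 235s - 60t - 14t^2 + 50    [combine like terms]

268st + 63st^2 + 45s^2 + 9s^2t - 235s - 60t - 14t^2 + 50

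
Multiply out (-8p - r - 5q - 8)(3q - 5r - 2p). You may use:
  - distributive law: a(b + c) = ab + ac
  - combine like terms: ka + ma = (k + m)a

(-8p - r - 5q - 8)(3q - 5r - 2p)
= -24pq + 40pr + 16p^2 - 3qr + 5r^2 + 2pr - 15q^2 + 25qr + 10pq - 24q + 40r + 16p    [distributive law]
= -14pq + 42pr + 16p^2 + 22qr + 5r^2 - 15q^2 - 24q + 40r + 16p    [combine like terms]

-14pq + 42pr + 16p^2 + 22qr + 5r^2 - 15q^2 - 24q + 40r + 16p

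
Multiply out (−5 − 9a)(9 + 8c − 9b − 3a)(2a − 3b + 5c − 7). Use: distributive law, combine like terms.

372a − 180b + 55c + 315 + 94ac + 345bc − 200c^2 − 279ab − 135b^2 − 321a^2 − 9a^2c + 621abc − 360ac^2 + 81a^2b − 243ab^2 + 54a^3

(−5 − 9a)(9 + 8c − 9b − 3a)(2a − 3b + 5c − 7)
= (−45 − 40c + 45b + 15a − 81a − 72ac + 81ab + 27a^2)(2a − 3b + 5c − 7)    [distributive law]
= (−45 − 40c + 45b − 66a − 72ac + 81ab + 27a^2)(2a − 3b + 5c − 7)    [combine like terms]
= −90a + 135b − 225c + 315 − 80ac + 120bc − 200c^2 + 280c + 90ab − 135b^2 + 225bc − 315b − 132a^2 + 198ab − 330ac + 462a − 144a^2c + 216abc − 360ac^2 + 504ac + 162a^2b − 243ab^2 + 405abc − 567ab + 54a^3 − 81a^2b + 135a^2c − 189a^2    [distributive law]
= 372a − 180b + 55c + 315 + 94ac + 345bc − 200c^2 − 279ab − 135b^2 − 321a^2 − 9a^2c + 621abc − 360ac^2 + 81a^2b − 243ab^2 + 54a^3    [combine like terms]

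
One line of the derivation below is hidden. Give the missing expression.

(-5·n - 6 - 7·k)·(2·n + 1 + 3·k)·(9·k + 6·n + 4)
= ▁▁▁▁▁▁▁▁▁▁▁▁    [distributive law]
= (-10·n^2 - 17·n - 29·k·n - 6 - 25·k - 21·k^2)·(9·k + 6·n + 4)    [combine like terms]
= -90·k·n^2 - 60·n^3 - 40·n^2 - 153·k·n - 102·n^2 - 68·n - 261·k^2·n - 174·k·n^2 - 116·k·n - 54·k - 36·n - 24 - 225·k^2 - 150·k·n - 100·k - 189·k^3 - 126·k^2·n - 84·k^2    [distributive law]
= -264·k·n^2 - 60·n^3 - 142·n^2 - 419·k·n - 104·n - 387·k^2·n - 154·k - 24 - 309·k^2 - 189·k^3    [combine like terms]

After distributive law, the bracketed line is:

(-10·n^2 - 5·n - 15·k·n - 12·n - 6 - 18·k - 14·k·n - 7·k - 21·k^2)·(9·k + 6·n + 4)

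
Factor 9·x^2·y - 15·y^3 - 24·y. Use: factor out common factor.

9·x^2·y - 15·y^3 - 24·y
= 3(3·x^2·y - 5·y^3 - 8·y)    [factor out 3]
= 3·y(3·x^2 - 5·y^2 - 8)    [factor out y]

3·y(3·x^2 - 5·y^2 - 8)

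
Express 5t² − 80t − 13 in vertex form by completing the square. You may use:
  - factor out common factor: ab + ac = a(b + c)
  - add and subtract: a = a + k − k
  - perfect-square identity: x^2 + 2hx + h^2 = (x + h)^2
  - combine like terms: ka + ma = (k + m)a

5t² − 80t − 13
= 5(t² − 16t) − 13    [factor out 5 from the t-terms]
= 5(t² − 16t + 64 − 64) − 13    [add and subtract 64 inside the bracket]
= 5(t − 8)² − 320 − 13    [perfect-square identity]
= 5(t − 8)² − 333    [combine constants]

5(t − 8)² − 333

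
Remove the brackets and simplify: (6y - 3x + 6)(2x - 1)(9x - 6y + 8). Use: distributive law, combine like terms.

144x^2y - 72xy^2 - 48xy + 36y^2 - 12y - 54x^3 + 87x^2 + 66x - 48

(6y - 3x + 6)(2x - 1)(9x - 6y + 8)
= (12xy - 6y - 6x^2 + 3x + 12x - 6)(9x - 6y + 8)    [distributive law]
= (12xy - 6y - 6x^2 + 15x - 6)(9x - 6y + 8)    [combine like terms]
= 108x^2y - 72xy^2 + 96xy - 54xy + 36y^2 - 48y - 54x^3 + 36x^2y - 48x^2 + 135x^2 - 90xy + 120x - 54x + 36y - 48    [distributive law]
= 144x^2y - 72xy^2 - 48xy + 36y^2 - 12y - 54x^3 + 87x^2 + 66x - 48    [combine like terms]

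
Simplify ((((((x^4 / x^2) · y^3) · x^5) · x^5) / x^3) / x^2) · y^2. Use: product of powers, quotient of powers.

x^7·y^5

((((((x^4 / x^2) · y^3) · x^5) · x^5) / x^3) / x^2) · y^2
= (((((x^2 · y^3) · x^5) · x^5) / x^3) / x^2) · y^2    [quotient of powers]
= x^7·y^5    [quotient of powers; product of powers]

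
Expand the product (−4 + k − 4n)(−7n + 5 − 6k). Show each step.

(−4 + k − 4n)(−7n + 5 − 6k)
= 28n − 20 + 24k − 7kn + 5k − 6k² + 28n² − 20n + 24kn    [distributive law]
= 8n − 20 + 29k + 17kn − 6k² + 28n²    [combine like terms]

8n − 20 + 29k + 17kn − 6k² + 28n²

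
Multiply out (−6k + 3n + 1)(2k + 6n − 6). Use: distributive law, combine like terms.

(−6k + 3n + 1)(2k + 6n − 6)
= −12k² − 36kn + 36k + 6kn + 18n² − 18n + 2k + 6n − 6    [distributive law]
= −12k² − 30kn + 38k + 18n² − 12n − 6    [combine like terms]

−12k² − 30kn + 38k + 18n² − 12n − 6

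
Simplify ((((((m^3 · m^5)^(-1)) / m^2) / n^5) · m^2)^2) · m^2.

m^(-14)·n^(-10)

((((((m^3 · m^5)^(-1)) / m^2) / n^5) · m^2)^2) · m^2
= ((((((m^3 · m^5)^(-1)) / m^2) / n^5)^2) · ((m^2)^2)) · m^2    [power of a product]
= ((((((m^3 · m^5)^(-1)) / m^2)^2) / ((n^5)^2)) · ((m^2)^2)) · m^2    [power of a quotient]
= ((((((m^3 · m^5)^(-1))^2) / ((m^2)^2)) / ((n^5)^2)) · ((m^2)^2)) · m^2    [power of a quotient]
= (((((m^3 · m^5)^(-2)) / ((m^2)^2)) / ((n^5)^2)) · ((m^2)^2)) · m^2    [power of a power]
= ((((((m^3)^(-2)) · ((m^5)^(-2))) / ((m^2)^2)) / ((n^5)^2)) · ((m^2)^2)) · m^2    [power of a product]
= ((((m^(-6) · ((m^5)^(-2))) / ((m^2)^2)) / ((n^5)^2)) · ((m^2)^2)) · m^2    [power of a power]
= ((((m^(-6) · m^(-10)) / ((m^2)^2)) / ((n^5)^2)) · ((m^2)^2)) · m^2    [power of a power]
= (((m^(-16) / ((m^2)^2)) / ((n^5)^2)) · ((m^2)^2)) · m^2    [product of powers]
= (((m^(-16) / m^4) / ((n^5)^2)) · ((m^2)^2)) · m^2    [power of a power]
= ((m^(-20) / ((n^5)^2)) · ((m^2)^2)) · m^2    [quotient of powers]
= ((m^(-20) / n^10) · ((m^2)^2)) · m^2    [power of a power]
= ((m^(-20) / n^10) · m^4) · m^2    [power of a power]
= m^(-14)·n^(-10)    [quotient of powers; product of powers]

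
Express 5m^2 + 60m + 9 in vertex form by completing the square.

5m^2 + 60m + 9
= 5(m^2 + 12m) + 9    [factor out 5 from the m-terms]
= 5(m^2 + 12m + 36 - 36) + 9    [add and subtract 36 inside the bracket]
= 5(m + 6)^2 - 180 + 9    [perfect-square identity]
= 5(m + 6)^2 - 171    [combine constants]

5(m + 6)^2 - 171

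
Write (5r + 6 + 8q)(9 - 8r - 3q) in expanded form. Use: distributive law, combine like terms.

(5r + 6 + 8q)(9 - 8r - 3q)
= 45r - 40r^2 - 15qr + 54 - 48r - 18q + 72q - 64qr - 24q^2    [distributive law]
= -3r - 40r^2 - 79qr + 54 + 54q - 24q^2    [combine like terms]

-3r - 40r^2 - 79qr + 54 + 54q - 24q^2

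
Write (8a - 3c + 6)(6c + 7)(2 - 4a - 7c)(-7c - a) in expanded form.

(8a - 3c + 6)(6c + 7)(2 - 4a - 7c)(-7c - a)
= (48ac + 56a - 18c^2 - 21c + 36c + 42)(2 - 4a - 7c)(-7c - a)    [distributive law]
= (48ac + 56a - 18c^2 + 15c + 42)(2 - 4a - 7c)(-7c - a)    [combine like terms]
= (96ac - 192a^2c - 336ac^2 + 112a - 224a^2 - 392ac - 36c^2 + 72ac^2 + 126c^3 + 30c - 60ac - 105c^2 + 84 - 168a - 294c)(-7c - a)    [distributive law]
= (-356ac - 192a^2c - 264ac^2 - 56a - 224a^2 - 141c^2 + 126c^3 - 264c + 84)(-7c - a)    [combine like terms]
= 2492ac^2 + 356a^2c + 1344a^2c^2 + 192a^3c + 1848ac^3 + 264a^2c^2 + 392ac + 56a^2 + 1568a^2c + 224a^3 + 987c^3 + 141ac^2 - 882c^4 - 126ac^3 + 1848c^2 + 264ac - 588c - 84a    [distributive law]
= 2633ac^2 + 1924a^2c + 1608a^2c^2 + 192a^3c + 1722ac^3 + 656ac + 56a^2 + 224a^3 + 987c^3 - 882c^4 + 1848c^2 - 588c - 84a    [combine like terms]

2633ac^2 + 1924a^2c + 1608a^2c^2 + 192a^3c + 1722ac^3 + 656ac + 56a^2 + 224a^3 + 987c^3 - 882c^4 + 1848c^2 - 588c - 84a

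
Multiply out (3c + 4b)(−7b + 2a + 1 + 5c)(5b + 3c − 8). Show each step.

−89b^2c + 72bc^2 + 35bc + 54abc + 18ac^2 − 48ac − 111c^2 − 24c + 45c^3 − 140b^3 + 244b^2 + 40ab^2 − 64ab − 32b

(3c + 4b)(−7b + 2a + 1 + 5c)(5b + 3c − 8)
= (−21bc + 6ac + 3c + 15c^2 − 28b^2 + 8ab + 4b + 20bc)(5b + 3c − 8)    [distributive law]
= (−bc + 6ac + 3c + 15c^2 − 28b^2 + 8ab + 4b)(5b + 3c − 8)    [combine like terms]
= −5b^2c − 3bc^2 + 8bc + 30abc + 18ac^2 − 48ac + 15bc + 9c^2 − 24c + 75bc^2 + 45c^3 − 120c^2 − 140b^3 − 84b^2c + 224b^2 + 40ab^2 + 24abc − 64ab + 20b^2 + 12bc − 32b    [distributive law]
= −89b^2c + 72bc^2 + 35bc + 54abc + 18ac^2 − 48ac − 111c^2 − 24c + 45c^3 − 140b^3 + 244b^2 + 40ab^2 − 64ab − 32b    [combine like terms]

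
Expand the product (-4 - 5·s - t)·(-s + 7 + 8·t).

(-4 - 5·s - t)·(-s + 7 + 8·t)
= 4·s - 28 - 32·t + 5·s² - 35·s - 40·s·t + s·t - 7·t - 8·t²    [distributive law]
= -31·s - 28 - 39·t + 5·s² - 39·s·t - 8·t²    [combine like terms]

-31·s - 28 - 39·t + 5·s² - 39·s·t - 8·t²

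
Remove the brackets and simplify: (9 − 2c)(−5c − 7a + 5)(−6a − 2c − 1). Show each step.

442ac + 100c^2 − 35c + 378a^2 − 207a − 45 − 88ac^2 − 20c^3 − 84a^2c

(9 − 2c)(−5c − 7a + 5)(−6a − 2c − 1)
= (−45c − 63a + 45 + 10c^2 + 14ac − 10c)(−6a − 2c − 1)    [distributive law]
= (−55c − 63a + 45 + 10c^2 + 14ac)(−6a − 2c − 1)    [combine like terms]
= 330ac + 110c^2 + 55c + 378a^2 + 126ac + 63a − 270a − 90c − 45 − 60ac^2 − 20c^3 − 10c^2 − 84a^2c − 28ac^2 − 14ac    [distributive law]
= 442ac + 100c^2 − 35c + 378a^2 − 207a − 45 − 88ac^2 − 20c^3 − 84a^2c    [combine like terms]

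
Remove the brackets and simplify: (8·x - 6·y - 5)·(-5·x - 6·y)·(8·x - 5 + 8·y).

(8·x - 6·y - 5)·(-5·x - 6·y)·(8·x - 5 + 8·y)
= (-40·x^2 - 48·x·y + 30·x·y + 36·y^2 + 25·x + 30·y)·(8·x - 5 + 8·y)    [distributive law]
= (-40·x^2 - 18·x·y + 36·y^2 + 25·x + 30·y)·(8·x - 5 + 8·y)    [combine like terms]
= -320·x^3 + 200·x^2 - 320·x^2·y - 144·x^2·y + 90·x·y - 144·x·y^2 + 288·x·y^2 - 180·y^2 + 288·y^3 + 200·x^2 - 125·x + 200·x·y + 240·x·y - 150·y + 240·y^2    [distributive law]
= -320·x^3 + 400·x^2 - 464·x^2·y + 530·x·y + 144·x·y^2 + 60·y^2 + 288·y^3 - 125·x - 150·y    [combine like terms]

-320·x^3 + 400·x^2 - 464·x^2·y + 530·x·y + 144·x·y^2 + 60·y^2 + 288·y^3 - 125·x - 150·y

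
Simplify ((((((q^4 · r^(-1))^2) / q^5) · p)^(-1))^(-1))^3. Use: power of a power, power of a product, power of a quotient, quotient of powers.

p^3·q^9·r^(-6)

((((((q^4 · r^(-1))^2) / q^5) · p)^(-1))^(-1))^3
= (((((q^4 · r^(-1))^2) / q^5) · p)^(-1))^(-3)    [power of a power]
= ((((q^4 · r^(-1))^2) / q^5) · p)^3    [power of a power]
= ((((q^4 · r^(-1))^2) / q^5)^3) · (p^3)    [power of a product]
= ((((q^4 · r^(-1))^2)^3) / ((q^5)^3)) · (p^3)    [power of a quotient]
= (((q^4 · r^(-1))^6) / ((q^5)^3)) · (p^3)    [power of a power]
= ((((q^4)^6) · ((r^(-1))^6)) / ((q^5)^3)) · (p^3)    [power of a product]
= ((q^24 · ((r^(-1))^6)) / ((q^5)^3)) · (p^3)    [power of a power]
= ((q^24 · r^(-6)) / ((q^5)^3)) · (p^3)    [power of a power]
= ((q^24 · r^(-6)) / q^15) · (p^3)    [power of a power]
= p^3·q^9·r^(-6)    [quotient of powers]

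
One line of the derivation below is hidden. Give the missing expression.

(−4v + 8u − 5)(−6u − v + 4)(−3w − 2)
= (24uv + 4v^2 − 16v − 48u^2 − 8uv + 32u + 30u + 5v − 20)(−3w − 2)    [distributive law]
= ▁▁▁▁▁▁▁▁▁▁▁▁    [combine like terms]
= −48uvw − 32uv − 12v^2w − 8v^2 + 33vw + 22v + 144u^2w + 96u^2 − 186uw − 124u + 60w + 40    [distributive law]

Applying combine like terms to the line above:

(16uv + 4v^2 − 11v − 48u^2 + 62u − 20)(−3w − 2)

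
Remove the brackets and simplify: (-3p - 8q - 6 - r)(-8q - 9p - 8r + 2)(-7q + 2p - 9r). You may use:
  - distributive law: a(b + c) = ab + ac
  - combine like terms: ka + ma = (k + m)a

(-3p - 8q - 6 - r)(-8q - 9p - 8r + 2)(-7q + 2p - 9r)
= (24pq + 27p^2 + 24pr - 6p + 64q^2 + 72pq + 64qr - 16q + 48q + 54p + 48r - 12 + 8qr + 9pr + 8r^2 - 2r)(-7q + 2p - 9r)    [distributive law]
= (96pq + 27p^2 + 33pr + 48p + 64q^2 + 72qr + 32q + 46r - 12 + 8r^2)(-7q + 2p - 9r)    [combine like terms]
= -672pq^2 + 192p^2q - 864pqr - 189p^2q + 54p^3 - 243p^2r - 231pqr + 66p^2r - 297pr^2 - 336pq + 96p^2 - 432pr - 448q^3 + 128pq^2 - 576q^2r - 504q^2r + 144pqr - 648qr^2 - 224q^2 + 64pq - 288qr - 322qr + 92pr - 414r^2 + 84q - 24p + 108r - 56qr^2 + 16pr^2 - 72r^3    [distributive law]
= -544pq^2 + 3p^2q - 951pqr + 54p^3 - 177p^2r - 281pr^2 - 272pq + 96p^2 - 340pr - 448q^3 - 1080q^2r - 704qr^2 - 224q^2 - 610qr - 414r^2 + 84q - 24p + 108r - 72r^3    [combine like terms]

-544pq^2 + 3p^2q - 951pqr + 54p^3 - 177p^2r - 281pr^2 - 272pq + 96p^2 - 340pr - 448q^3 - 1080q^2r - 704qr^2 - 224q^2 - 610qr - 414r^2 + 84q - 24p + 108r - 72r^3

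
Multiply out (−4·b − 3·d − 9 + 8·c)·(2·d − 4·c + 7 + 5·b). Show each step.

(−4·b − 3·d − 9 + 8·c)·(2·d − 4·c + 7 + 5·b)
= −8·b·d + 16·b·c − 28·b − 20·b^2 − 6·d^2 + 12·c·d − 21·d − 15·b·d − 18·d + 36·c − 63 − 45·b + 16·c·d − 32·c^2 + 56·c + 40·b·c    [distributive law]
= −23·b·d + 56·b·c − 73·b − 20·b^2 − 6·d^2 + 28·c·d − 39·d + 92·c − 63 − 32·c^2    [combine like terms]

−23·b·d + 56·b·c − 73·b − 20·b^2 − 6·d^2 + 28·c·d − 39·d + 92·c − 63 − 32·c^2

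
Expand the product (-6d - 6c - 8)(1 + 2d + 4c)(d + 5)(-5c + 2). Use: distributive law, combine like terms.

338cd^2 - 164d^2 + 154cd - 236d + 60cd^3 - 24d^3 + 180c^2d^2 + 1042c^2d + 710c^2 - 180c + 120c^3d + 600c^3 - 80

(-6d - 6c - 8)(1 + 2d + 4c)(d + 5)(-5c + 2)
= (-6d - 12d^2 - 24cd - 6c - 12cd - 24c^2 - 8 - 16d - 32c)(d + 5)(-5c + 2)    [distributive law]
= (-22d - 12d^2 - 36cd - 38c - 24c^2 - 8)(d + 5)(-5c + 2)    [combine like terms]
= (-22d^2 - 110d - 12d^3 - 60d^2 - 36cd^2 - 180cd - 38cd - 190c - 24c^2d - 120c^2 - 8d - 40)(-5c + 2)    [distributive law]
= (-82d^2 - 118d - 12d^3 - 36cd^2 - 218cd - 190c - 24c^2d - 120c^2 - 40)(-5c + 2)    [combine like terms]
= 410cd^2 - 164d^2 + 590cd - 236d + 60cd^3 - 24d^3 + 180c^2d^2 - 72cd^2 + 1090c^2d - 436cd + 950c^2 - 380c + 120c^3d - 48c^2d + 600c^3 - 240c^2 + 200c - 80    [distributive law]
= 338cd^2 - 164d^2 + 154cd - 236d + 60cd^3 - 24d^3 + 180c^2d^2 + 1042c^2d + 710c^2 - 180c + 120c^3d + 600c^3 - 80    [combine like terms]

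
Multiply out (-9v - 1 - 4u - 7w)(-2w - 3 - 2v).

(-9v - 1 - 4u - 7w)(-2w - 3 - 2v)
= 18vw + 27v + 18v^2 + 2w + 3 + 2v + 8uw + 12u + 8uv + 14w^2 + 21w + 14vw    [distributive law]
= 32vw + 29v + 18v^2 + 23w + 3 + 8uw + 12u + 8uv + 14w^2    [combine like terms]

32vw + 29v + 18v^2 + 23w + 3 + 8uw + 12u + 8uv + 14w^2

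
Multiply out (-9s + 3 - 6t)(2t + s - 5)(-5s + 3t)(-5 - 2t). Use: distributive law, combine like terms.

(-9s + 3 - 6t)(2t + s - 5)(-5s + 3t)(-5 - 2t)
= (-18st - 9s² + 45s + 6t + 3s - 15 - 12t² - 6st + 30t)(-5s + 3t)(-5 - 2t)    [distributive law]
= (-24st - 9s² + 48s + 36t - 15 - 12t²)(-5s + 3t)(-5 - 2t)    [combine like terms]
= (120s²t - 72st² + 45s³ - 27s²t - 240s² + 144st - 180st + 108t² + 75s - 45t + 60st² - 36t³)(-5 - 2t)    [distributive law]
= (93s²t - 12st² + 45s³ - 240s² - 36st + 108t² + 75s - 45t - 36t³)(-5 - 2t)    [combine like terms]
= -465s²t - 186s²t² + 60st² + 24st³ - 225s³ - 90s³t + 1200s² + 480s²t + 180st + 72st² - 540t² - 216t³ - 375s - 150st + 225t + 90t² + 180t³ + 72t⁴    [distributive law]
= 15s²t - 186s²t² + 132st² + 24st³ - 225s³ - 90s³t + 1200s² + 30st - 450t² - 36t³ - 375s + 225t + 72t⁴    [combine like terms]

15s²t - 186s²t² + 132st² + 24st³ - 225s³ - 90s³t + 1200s² + 30st - 450t² - 36t³ - 375s + 225t + 72t⁴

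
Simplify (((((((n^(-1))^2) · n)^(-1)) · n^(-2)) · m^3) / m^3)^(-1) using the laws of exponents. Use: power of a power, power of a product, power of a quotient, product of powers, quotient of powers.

n

(((((((n^(-1))^2) · n)^(-1)) · n^(-2)) · m^3) / m^3)^(-1)
= (((((((n^(-1))^2) · n)^(-1)) · n^(-2)) · m^3)^(-1)) / ((m^3)^(-1))    [power of a quotient]
= (((((((n^(-1))^2) · n)^(-1)) · n^(-2))^(-1)) · ((m^3)^(-1))) / ((m^3)^(-1))    [power of a product]
= (((((((n^(-1))^2) · n)^(-1))^(-1)) · ((n^(-2))^(-1))) · ((m^3)^(-1))) / ((m^3)^(-1))    [power of a product]
= ((((((n^(-1))^2) · n)^1) · ((n^(-2))^(-1))) · ((m^3)^(-1))) / ((m^3)^(-1))    [power of a power]
= ((((((n^(-1))^2)^1) · (n^1)) · ((n^(-2))^(-1))) · ((m^3)^(-1))) / ((m^3)^(-1))    [power of a product]
= (((((n^(-1))^2) · (n^1)) · ((n^(-2))^(-1))) · ((m^3)^(-1))) / ((m^3)^(-1))    [power of a power]
= (((n^(-2) · (n^1)) · ((n^(-2))^(-1))) · ((m^3)^(-1))) / ((m^3)^(-1))    [power of a power]
= (((n^(-2) · n) · ((n^(-2))^(-1))) · ((m^3)^(-1))) / ((m^3)^(-1))    [power of a power]
= ((n^(-1) · ((n^(-2))^(-1))) · ((m^3)^(-1))) / ((m^3)^(-1))    [product of powers]
= ((n^(-1) · n^2) · ((m^3)^(-1))) / ((m^3)^(-1))    [power of a power]
= (n · ((m^3)^(-1))) / ((m^3)^(-1))    [product of powers]
= (n · m^(-3)) / ((m^3)^(-1))    [power of a power]
= (n · m^(-3)) / m^(-3)    [power of a power]
= n    [quotient of powers]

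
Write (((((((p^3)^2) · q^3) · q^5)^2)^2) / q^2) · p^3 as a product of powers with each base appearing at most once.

(((((((p^3)^2) · q^3) · q^5)^2)^2) / q^2) · p^3
= ((((((p^3)^2) · q^3) · q^5)^4) / q^2) · p^3    [power of a power]
= ((((((p^3)^2) · q^3)^4) · ((q^5)^4)) / q^2) · p^3    [power of a product]
= ((((((p^3)^2)^4) · ((q^3)^4)) · ((q^5)^4)) / q^2) · p^3    [power of a product]
= (((((p^3)^8) · ((q^3)^4)) · ((q^5)^4)) / q^2) · p^3    [power of a power]
= (((p^24 · ((q^3)^4)) · ((q^5)^4)) / q^2) · p^3    [power of a power]
= (((p^24 · q^12) · ((q^5)^4)) / q^2) · p^3    [power of a power]
= (((p^24 · q^12) · q^20) / q^2) · p^3    [power of a power]
= p^27·q^30    [quotient of powers; product of powers]

p^27·q^30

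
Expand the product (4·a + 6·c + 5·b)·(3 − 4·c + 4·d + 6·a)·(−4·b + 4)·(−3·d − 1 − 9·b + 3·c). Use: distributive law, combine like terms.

−728·a·b·d − 504·a·b − 528·a·b^2 − 424·a·b·c − 208·a·d − 48·a + 64·a·c + 48·a·b·c·d + 360·a·b^2·c − 240·a·b·c^2 − 48·a·c·d + 240·a·c^2 + 192·a·b·d^2 + 936·a·b^2·d − 192·a·d^2 + 288·a^2·b·d − 768·a^2·b + 864·a^2·b^2 − 288·a^2·b·c − 288·a^2·d − 96·a^2 + 288·a^2·c − 72·b·c·d − 316·b·c + 1108·b^2·c + 312·b·c^2 − 312·c·d − 72·c + 312·c^2 − 576·b·c^2·d − 624·b^2·c^2 + 288·b·c^3 + 576·c^2·d − 288·c^3 + 288·b·c·d^2 + 384·b^2·c·d − 288·c·d^2 − 460·b^2·d − 480·b^2 + 540·b^3 − 260·b·d − 60·b − 720·b^3·c + 240·b^2·d^2 + 720·b^3·d − 240·b·d^2 + 1080·a·b^3

(4·a + 6·c + 5·b)·(3 − 4·c + 4·d + 6·a)·(−4·b + 4)·(−3·d − 1 − 9·b + 3·c)
= (12·a − 16·a·c + 16·a·d + 24·a^2 + 18·c − 24·c^2 + 24·c·d + 36·a·c + 15·b − 20·b·c + 20·b·d + 30·a·b)·(−4·b + 4)·(−3·d − 1 − 9·b + 3·c)    [distributive law]
= (12·a + 20·a·c + 16·a·d + 24·a^2 + 18·c − 24·c^2 + 24·c·d + 15·b − 20·b·c + 20·b·d + 30·a·b)·(−4·b + 4)·(−3·d − 1 − 9·b + 3·c)    [combine like terms]
= (−48·a·b + 48·a − 80·a·b·c + 80·a·c − 64·a·b·d + 64·a·d − 96·a^2·b + 96·a^2 − 72·b·c + 72·c + 96·b·c^2 − 96·c^2 − 96·b·c·d + 96·c·d − 60·b^2 + 60·b + 80·b^2·c − 80·b·c − 80·b^2·d + 80·b·d − 120·a·b^2 + 120·a·b)·(−3·d − 1 − 9·b + 3·c)    [distributive law]
= (72·a·b + 48·a − 80·a·b·c + 80·a·c − 64·a·b·d + 64·a·d − 96·a^2·b + 96·a^2 − 152·b·c + 72·c + 96·b·c^2 − 96·c^2 − 96·b·c·d + 96·c·d − 60·b^2 + 60·b + 80·b^2·c − 80·b^2·d + 80·b·d − 120·a·b^2)·(−3·d − 1 − 9·b + 3·c)    [combine like terms]
= −216·a·b·d − 72·a·b − 648·a·b^2 + 216·a·b·c − 144·a·d − 48·a − 432·a·b + 144·a·c + 240·a·b·c·d + 80·a·b·c + 720·a·b^2·c − 240·a·b·c^2 − 240·a·c·d − 80·a·c − 720·a·b·c + 240·a·c^2 + 192·a·b·d^2 + 64·a·b·d + 576·a·b^2·d − 192·a·b·c·d − 192·a·d^2 − 64·a·d − 576·a·b·d + 192·a·c·d + 288·a^2·b·d + 96·a^2·b + 864·a^2·b^2 − 288·a^2·b·c − 288·a^2·d − 96·a^2 − 864·a^2·b + 288·a^2·c + 456·b·c·d + 152·b·c + 1368·b^2·c − 456·b·c^2 − 216·c·d − 72·c − 648·b·c + 216·c^2 − 288·b·c^2·d − 96·b·c^2 − 864·b^2·c^2 + 288·b·c^3 + 288·c^2·d + 96·c^2 + 864·b·c^2 − 288·c^3 + 288·b·c·d^2 + 96·b·c·d + 864·b^2·c·d − 288·b·c^2·d − 288·c·d^2 − 96·c·d − 864·b·c·d + 288·c^2·d + 180·b^2·d + 60·b^2 + 540·b^3 − 180·b^2·c − 180·b·d − 60·b − 540·b^2 + 180·b·c − 240·b^2·c·d − 80·b^2·c − 720·b^3·c + 240·b^2·c^2 + 240·b^2·d^2 + 80·b^2·d + 720·b^3·d − 240·b^2·c·d − 240·b·d^2 − 80·b·d − 720·b^2·d + 240·b·c·d + 360·a·b^2·d + 120·a·b^2 + 1080·a·b^3 − 360·a·b^2·c    [distributive law]
= −728·a·b·d − 504·a·b − 528·a·b^2 − 424·a·b·c − 208·a·d − 48·a + 64·a·c + 48·a·b·c·d + 360·a·b^2·c − 240·a·b·c^2 − 48·a·c·d + 240·a·c^2 + 192·a·b·d^2 + 936·a·b^2·d − 192·a·d^2 + 288·a^2·b·d − 768·a^2·b + 864·a^2·b^2 − 288·a^2·b·c − 288·a^2·d − 96·a^2 + 288·a^2·c − 72·b·c·d − 316·b·c + 1108·b^2·c + 312·b·c^2 − 312·c·d − 72·c + 312·c^2 − 576·b·c^2·d − 624·b^2·c^2 + 288·b·c^3 + 576·c^2·d − 288·c^3 + 288·b·c·d^2 + 384·b^2·c·d − 288·c·d^2 − 460·b^2·d − 480·b^2 + 540·b^3 − 260·b·d − 60·b − 720·b^3·c + 240·b^2·d^2 + 720·b^3·d − 240·b·d^2 + 1080·a·b^3    [combine like terms]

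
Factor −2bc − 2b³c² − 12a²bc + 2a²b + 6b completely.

−2bc − 2b³c² − 12a²bc + 2a²b + 6b
= 2(−bc − b³c² − 6a²bc + a²b + 3b)    [factor out 2]
= 2b(−c − b²c² − 6a²c + a² + 3)    [factor out b]

2b(−c − b²c² − 6a²c + a² + 3)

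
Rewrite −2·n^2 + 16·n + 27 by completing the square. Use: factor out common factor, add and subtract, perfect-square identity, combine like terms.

−2·n^2 + 16·n + 27
= −2(n^2 − 8·n) + 27    [factor out -2 from the n-terms]
= −2(n^2 − 8·n + 16 − 16) + 27    [add and subtract 16 inside the bracket]
= −2(n − 4)^2 + 32 + 27    [perfect-square identity]
= −2(n − 4)^2 + 59    [combine constants]

−2(n − 4)^2 + 59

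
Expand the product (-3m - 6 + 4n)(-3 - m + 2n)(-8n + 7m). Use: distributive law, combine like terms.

-288mn + 105m^2 - 94m^2n + 21m^3 + 136mn^2 - 144n + 126m + 192n^2 - 64n^3

(-3m - 6 + 4n)(-3 - m + 2n)(-8n + 7m)
= (9m + 3m^2 - 6mn + 18 + 6m - 12n - 12n - 4mn + 8n^2)(-8n + 7m)    [distributive law]
= (15m + 3m^2 - 10mn + 18 - 24n + 8n^2)(-8n + 7m)    [combine like terms]
= -120mn + 105m^2 - 24m^2n + 21m^3 + 80mn^2 - 70m^2n - 144n + 126m + 192n^2 - 168mn - 64n^3 + 56mn^2    [distributive law]
= -288mn + 105m^2 - 94m^2n + 21m^3 + 136mn^2 - 144n + 126m + 192n^2 - 64n^3    [combine like terms]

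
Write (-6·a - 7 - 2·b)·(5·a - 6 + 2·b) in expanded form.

(-6·a - 7 - 2·b)·(5·a - 6 + 2·b)
= -30·a^2 + 36·a - 12·a·b - 35·a + 42 - 14·b - 10·a·b + 12·b - 4·b^2    [distributive law]
= -30·a^2 + a - 22·a·b + 42 - 2·b - 4·b^2    [combine like terms]

-30·a^2 + a - 22·a·b + 42 - 2·b - 4·b^2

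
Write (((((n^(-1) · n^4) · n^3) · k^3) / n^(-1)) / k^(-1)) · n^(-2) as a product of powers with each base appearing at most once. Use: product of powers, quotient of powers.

k^4n^5

(((((n^(-1) · n^4) · n^3) · k^3) / n^(-1)) / k^(-1)) · n^(-2)
= ((((n^3 · n^3) · k^3) / n^(-1)) / k^(-1)) · n^(-2)    [product of powers]
= (((n^6 · k^3) / n^(-1)) / k^(-1)) · n^(-2)    [product of powers]
= k^4n^5    [quotient of powers; product of powers]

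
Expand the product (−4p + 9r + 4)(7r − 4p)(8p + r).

(−4p + 9r + 4)(7r − 4p)(8p + r)
= (−28pr + 16p^2 + 63r^2 − 36pr + 28r − 16p)(8p + r)    [distributive law]
= (−64pr + 16p^2 + 63r^2 + 28r − 16p)(8p + r)    [combine like terms]
= −512p^2r − 64pr^2 + 128p^3 + 16p^2r + 504pr^2 + 63r^3 + 224pr + 28r^2 − 128p^2 − 16pr    [distributive law]
= −496p^2r + 440pr^2 + 128p^3 + 63r^3 + 208pr + 28r^2 − 128p^2    [combine like terms]

−496p^2r + 440pr^2 + 128p^3 + 63r^3 + 208pr + 28r^2 − 128p^2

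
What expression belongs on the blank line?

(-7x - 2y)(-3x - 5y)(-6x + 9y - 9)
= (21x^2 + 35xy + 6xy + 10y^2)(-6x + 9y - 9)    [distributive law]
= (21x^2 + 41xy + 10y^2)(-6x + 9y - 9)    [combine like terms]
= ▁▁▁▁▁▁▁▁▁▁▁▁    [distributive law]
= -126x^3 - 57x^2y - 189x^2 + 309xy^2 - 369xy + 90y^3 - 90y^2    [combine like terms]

Applying distributive law to the line above:

-126x^3 + 189x^2y - 189x^2 - 246x^2y + 369xy^2 - 369xy - 60xy^2 + 90y^3 - 90y^2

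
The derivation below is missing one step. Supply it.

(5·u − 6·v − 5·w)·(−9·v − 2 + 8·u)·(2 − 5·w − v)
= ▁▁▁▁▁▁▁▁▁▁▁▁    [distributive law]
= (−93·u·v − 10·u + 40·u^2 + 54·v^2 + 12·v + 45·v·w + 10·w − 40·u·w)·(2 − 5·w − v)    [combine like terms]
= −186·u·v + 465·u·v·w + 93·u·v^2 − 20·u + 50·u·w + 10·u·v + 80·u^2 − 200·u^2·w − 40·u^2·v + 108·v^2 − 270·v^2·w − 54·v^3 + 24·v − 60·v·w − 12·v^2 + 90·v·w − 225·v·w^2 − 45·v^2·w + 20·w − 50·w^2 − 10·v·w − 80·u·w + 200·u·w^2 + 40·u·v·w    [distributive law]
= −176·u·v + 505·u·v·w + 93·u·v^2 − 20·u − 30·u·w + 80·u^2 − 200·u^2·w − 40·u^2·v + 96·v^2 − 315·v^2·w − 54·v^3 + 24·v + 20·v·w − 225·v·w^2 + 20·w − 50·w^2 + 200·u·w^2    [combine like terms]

By distributive law:

(−45·u·v − 10·u + 40·u^2 + 54·v^2 + 12·v − 48·u·v + 45·v·w + 10·w − 40·u·w)·(2 − 5·w − v)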